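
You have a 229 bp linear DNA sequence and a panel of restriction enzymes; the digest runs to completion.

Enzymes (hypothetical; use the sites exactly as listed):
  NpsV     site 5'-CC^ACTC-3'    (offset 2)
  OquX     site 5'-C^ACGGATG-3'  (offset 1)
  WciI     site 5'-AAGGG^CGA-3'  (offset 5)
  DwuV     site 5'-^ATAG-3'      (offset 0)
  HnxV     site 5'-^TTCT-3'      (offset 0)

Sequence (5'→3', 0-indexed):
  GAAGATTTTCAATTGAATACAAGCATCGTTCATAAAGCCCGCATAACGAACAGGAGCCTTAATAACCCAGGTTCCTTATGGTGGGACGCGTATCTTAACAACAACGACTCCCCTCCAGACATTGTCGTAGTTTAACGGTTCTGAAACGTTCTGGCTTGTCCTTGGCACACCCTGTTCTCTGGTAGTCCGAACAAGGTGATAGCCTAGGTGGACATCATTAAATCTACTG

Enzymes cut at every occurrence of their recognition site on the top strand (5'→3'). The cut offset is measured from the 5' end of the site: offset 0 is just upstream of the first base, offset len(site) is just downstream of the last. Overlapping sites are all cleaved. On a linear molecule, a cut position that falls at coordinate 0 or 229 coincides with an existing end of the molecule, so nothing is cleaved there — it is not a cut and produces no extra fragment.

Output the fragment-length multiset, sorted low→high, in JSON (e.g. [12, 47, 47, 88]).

[10,24,26,31,138]

Site scan:
  NpsV (CCACTC, off=2): no sites
  OquX (CACGGATG, off=1): no sites
  WciI (AAGGGCGA, off=5): no sites
  DwuV (ATAG, off=0): starts [198] → cuts [198]
  HnxV (TTCT, off=0): starts [138, 148, 174] → cuts [138, 148, 174]

Pooled cuts: [138, 148, 174, 198]

Fragment lengths:
  [0,138): 138 bp
  [138,148): 10 bp
  [148,174): 26 bp
  [174,198): 24 bp
  [198,229): 31 bp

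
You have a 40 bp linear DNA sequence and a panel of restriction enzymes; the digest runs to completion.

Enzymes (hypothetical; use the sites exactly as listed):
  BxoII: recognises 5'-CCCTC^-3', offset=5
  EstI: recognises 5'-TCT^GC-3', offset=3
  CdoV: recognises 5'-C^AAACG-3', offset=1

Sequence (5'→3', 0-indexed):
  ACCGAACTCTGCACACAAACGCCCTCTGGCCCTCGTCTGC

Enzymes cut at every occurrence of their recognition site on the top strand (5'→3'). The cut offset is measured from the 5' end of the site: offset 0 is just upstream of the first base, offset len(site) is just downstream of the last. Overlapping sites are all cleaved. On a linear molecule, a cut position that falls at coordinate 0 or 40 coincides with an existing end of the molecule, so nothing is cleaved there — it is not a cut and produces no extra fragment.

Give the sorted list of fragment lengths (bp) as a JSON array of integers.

Per-enzyme occurrences:
  BxoII CCCTC/5: at [21, 29] ⇒ [26, 34]
  EstI TCTGC/3: at [7, 35] ⇒ [10, 38]
  CdoV CAAACG/1: at [15] ⇒ [16]

All cut coordinates (distinct, sorted): [10, 16, 26, 34, 38]

Fragment lengths:
  [0,10): 10 bp
  [10,16): 6 bp
  [16,26): 10 bp
  [26,34): 8 bp
  [34,38): 4 bp
  [38,40): 2 bp

[2,4,6,8,10,10]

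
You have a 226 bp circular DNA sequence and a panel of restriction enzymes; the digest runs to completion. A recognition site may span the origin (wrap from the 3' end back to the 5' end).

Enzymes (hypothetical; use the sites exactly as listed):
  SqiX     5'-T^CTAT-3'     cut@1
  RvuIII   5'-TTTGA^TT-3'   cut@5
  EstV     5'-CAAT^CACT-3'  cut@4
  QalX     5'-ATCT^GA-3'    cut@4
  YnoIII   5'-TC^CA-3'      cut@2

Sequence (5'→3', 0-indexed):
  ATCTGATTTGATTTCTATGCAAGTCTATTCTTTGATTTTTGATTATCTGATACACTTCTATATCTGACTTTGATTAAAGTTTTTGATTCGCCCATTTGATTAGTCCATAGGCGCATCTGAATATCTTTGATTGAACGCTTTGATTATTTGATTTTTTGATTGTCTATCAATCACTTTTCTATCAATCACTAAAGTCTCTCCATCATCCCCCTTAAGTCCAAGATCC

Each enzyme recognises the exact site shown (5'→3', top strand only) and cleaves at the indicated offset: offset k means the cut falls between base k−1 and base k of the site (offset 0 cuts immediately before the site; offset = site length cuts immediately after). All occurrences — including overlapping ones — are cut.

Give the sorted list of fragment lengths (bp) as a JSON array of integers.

Per-enzyme occurrences:
  SqiX TCTAT/1: at [13, 23, 56, 162, 177] ⇒ [14, 24, 57, 163, 178]
  RvuIII TTTGATT/5: at [6, 30, 37, 68, 81, 94, 125, 138, 146, 154] ⇒ [11, 35, 42, 73, 86, 99, 130, 143, 151, 159]
  EstV CAATCACT/4: at [167, 182] ⇒ [171, 186]
  QalX ATCTGA/4: at [0, 44, 61, 114] ⇒ [4, 48, 65, 118]
  YnoIII TCCA/2: at [103, 198, 216, 223] ⇒ [105, 200, 218, 225]

All cut coordinates (distinct, sorted): [4, 11, 14, 24, 35, 42, 48, 57, 65, 73, 86, 99, 105, 118, 130, 143, 151, 159, 163, 171, 178, 186, 200, 218, 225]

Fragment lengths:
  4→11: 7 bp
  11→14: 3 bp
  14→24: 10 bp
  24→35: 11 bp
  35→42: 7 bp
  42→48: 6 bp
  48→57: 9 bp
  57→65: 8 bp
  65→73: 8 bp
  73→86: 13 bp
  86→99: 13 bp
  99→105: 6 bp
  105→118: 13 bp
  118→130: 12 bp
  130→143: 13 bp
  143→151: 8 bp
  151→159: 8 bp
  159→163: 4 bp
  163→171: 8 bp
  171→178: 7 bp
  178→186: 8 bp
  186→200: 14 bp
  200→218: 18 bp
  218→225: 7 bp
  225→4 (wrap): 226-225+4 = 5 bp

[3,4,5,6,6,7,7,7,7,8,8,8,8,8,8,9,10,11,12,13,13,13,13,14,18]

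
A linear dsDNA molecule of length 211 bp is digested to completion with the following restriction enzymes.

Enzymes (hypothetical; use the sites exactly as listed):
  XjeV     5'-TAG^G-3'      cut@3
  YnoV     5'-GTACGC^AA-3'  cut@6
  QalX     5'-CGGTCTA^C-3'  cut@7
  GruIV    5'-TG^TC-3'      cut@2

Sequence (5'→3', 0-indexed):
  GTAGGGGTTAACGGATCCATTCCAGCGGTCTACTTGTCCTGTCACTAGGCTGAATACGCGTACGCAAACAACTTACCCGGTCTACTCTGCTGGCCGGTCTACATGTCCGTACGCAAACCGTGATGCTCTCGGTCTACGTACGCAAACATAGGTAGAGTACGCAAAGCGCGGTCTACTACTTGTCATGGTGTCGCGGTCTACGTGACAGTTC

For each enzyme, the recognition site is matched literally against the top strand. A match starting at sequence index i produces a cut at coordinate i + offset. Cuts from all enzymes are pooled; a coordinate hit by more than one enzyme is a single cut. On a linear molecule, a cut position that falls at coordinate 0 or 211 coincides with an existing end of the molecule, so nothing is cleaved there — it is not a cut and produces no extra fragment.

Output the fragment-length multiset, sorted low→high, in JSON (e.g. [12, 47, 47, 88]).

Per-enzyme occurrences:
  XjeV TAGG/3: at [1, 45, 148] ⇒ [4, 48, 151]
  YnoV GTACGCAA/6: at [59, 108, 137, 156] ⇒ [65, 114, 143, 162]
  QalX CGGTCTAC/7: at [25, 77, 94, 129, 168, 193] ⇒ [32, 84, 101, 136, 175, 200]
  GruIV TGTC/2: at [34, 39, 103, 180, 188] ⇒ [36, 41, 105, 182, 190]

All cut coordinates (distinct, sorted): [4, 32, 36, 41, 48, 65, 84, 101, 105, 114, 136, 143, 151, 162, 175, 182, 190, 200]

Fragments:
  [0,4): 4 bp
  [4,32): 28 bp
  [32,36): 4 bp
  [36,41): 5 bp
  [41,48): 7 bp
  [48,65): 17 bp
  [65,84): 19 bp
  [84,101): 17 bp
  [101,105): 4 bp
  [105,114): 9 bp
  [114,136): 22 bp
  [136,143): 7 bp
  [143,151): 8 bp
  [151,162): 11 bp
  [162,175): 13 bp
  [175,182): 7 bp
  [182,190): 8 bp
  [190,200): 10 bp
  [200,211): 11 bp

[4,4,4,5,7,7,7,8,8,9,10,11,11,13,17,17,19,22,28]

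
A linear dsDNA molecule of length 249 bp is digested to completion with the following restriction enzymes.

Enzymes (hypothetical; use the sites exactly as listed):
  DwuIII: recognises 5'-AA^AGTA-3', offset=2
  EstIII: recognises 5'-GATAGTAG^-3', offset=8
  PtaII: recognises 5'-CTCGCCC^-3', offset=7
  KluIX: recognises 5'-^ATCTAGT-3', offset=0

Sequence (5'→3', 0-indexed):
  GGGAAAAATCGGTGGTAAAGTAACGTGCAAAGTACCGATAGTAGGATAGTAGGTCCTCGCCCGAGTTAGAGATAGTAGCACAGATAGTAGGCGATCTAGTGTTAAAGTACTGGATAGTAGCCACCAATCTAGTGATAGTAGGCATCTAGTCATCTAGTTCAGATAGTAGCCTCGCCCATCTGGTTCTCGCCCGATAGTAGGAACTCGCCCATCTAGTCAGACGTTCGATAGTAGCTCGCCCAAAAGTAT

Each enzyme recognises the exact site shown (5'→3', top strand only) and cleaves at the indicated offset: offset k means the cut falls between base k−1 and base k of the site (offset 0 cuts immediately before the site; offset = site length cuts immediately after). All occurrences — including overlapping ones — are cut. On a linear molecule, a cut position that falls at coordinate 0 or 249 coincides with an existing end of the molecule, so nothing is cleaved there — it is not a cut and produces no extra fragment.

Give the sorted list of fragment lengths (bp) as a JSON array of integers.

[2,3,3,5,6,7,8,8,8,8,10,10,12,12,12,14,15,15,15,16,18,18,24]

Per-enzyme occurrences:
  DwuIII AAAGTA/2: at [16, 28, 103, 242] ⇒ [18, 30, 105, 244]
  EstIII GATAGTAG/8: at [36, 44, 70, 82, 112, 133, 161, 192, 226] ⇒ [44, 52, 78, 90, 120, 141, 169, 200, 234]
  PtaII CTCGCCC/7: at [55, 170, 185, 203, 234] ⇒ [62, 177, 192, 210, 241]
  KluIX ATCTAGT/0: at [93, 126, 143, 151, 210] ⇒ [93, 126, 143, 151, 210]

All cut coordinates (distinct, sorted): [18, 30, 44, 52, 62, 78, 90, 93, 105, 120, 126, 141, 143, 151, 169, 177, 192, 200, 210, 234, 241, 244]

Fragment lengths:
  [0,18): 18 bp
  [18,30): 12 bp
  [30,44): 14 bp
  [44,52): 8 bp
  [52,62): 10 bp
  [62,78): 16 bp
  [78,90): 12 bp
  [90,93): 3 bp
  [93,105): 12 bp
  [105,120): 15 bp
  [120,126): 6 bp
  [126,141): 15 bp
  [141,143): 2 bp
  [143,151): 8 bp
  [151,169): 18 bp
  [169,177): 8 bp
  [177,192): 15 bp
  [192,200): 8 bp
  [200,210): 10 bp
  [210,234): 24 bp
  [234,241): 7 bp
  [241,244): 3 bp
  [244,249): 5 bp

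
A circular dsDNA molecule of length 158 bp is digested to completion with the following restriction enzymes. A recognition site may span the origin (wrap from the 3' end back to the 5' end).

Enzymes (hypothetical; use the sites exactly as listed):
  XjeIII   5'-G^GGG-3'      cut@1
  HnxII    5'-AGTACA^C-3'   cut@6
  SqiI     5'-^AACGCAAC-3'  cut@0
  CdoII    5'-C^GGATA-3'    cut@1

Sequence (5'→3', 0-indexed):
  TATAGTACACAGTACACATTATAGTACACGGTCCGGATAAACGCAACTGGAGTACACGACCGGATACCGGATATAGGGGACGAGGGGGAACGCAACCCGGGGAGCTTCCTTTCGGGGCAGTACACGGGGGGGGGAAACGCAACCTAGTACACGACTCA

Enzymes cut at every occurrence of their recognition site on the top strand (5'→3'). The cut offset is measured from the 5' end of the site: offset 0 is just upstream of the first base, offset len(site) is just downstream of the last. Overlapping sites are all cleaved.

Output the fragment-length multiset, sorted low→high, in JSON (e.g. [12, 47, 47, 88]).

[1,1,1,1,1,1,2,3,4,5,5,6,7,7,8,8,10,11,12,15,16,16,17]

Site scan:
  XjeIII GGGG/1: at [75, 83, 84, 98, 113, 125, 126, 127, 128, 129, 130] ⇒ [76, 84, 85, 99, 114, 126, 127, 128, 129, 130, 131]
  HnxII AGTACAC/6: at [3, 10, 22, 50, 118, 145] ⇒ [9, 16, 28, 56, 124, 151]
  SqiI AACGCAAC/0: at [39, 88, 135] ⇒ [39, 88, 135]
  CdoII CGGATA/1: at [33, 60, 67] ⇒ [34, 61, 68]

All cut coordinates (distinct, sorted): [9, 16, 28, 34, 39, 56, 61, 68, 76, 84, 85, 88, 99, 114, 124, 126, 127, 128, 129, 130, 131, 135, 151]

Fragments:
  9→16: 7 bp
  16→28: 12 bp
  28→34: 6 bp
  34→39: 5 bp
  39→56: 17 bp
  56→61: 5 bp
  61→68: 7 bp
  68→76: 8 bp
  76→84: 8 bp
  84→85: 1 bp
  85→88: 3 bp
  88→99: 11 bp
  99→114: 15 bp
  114→124: 10 bp
  124→126: 2 bp
  126→127: 1 bp
  127→128: 1 bp
  128→129: 1 bp
  129→130: 1 bp
  130→131: 1 bp
  131→135: 4 bp
  135→151: 16 bp
  151→9 (wrap): 158-151+9 = 16 bp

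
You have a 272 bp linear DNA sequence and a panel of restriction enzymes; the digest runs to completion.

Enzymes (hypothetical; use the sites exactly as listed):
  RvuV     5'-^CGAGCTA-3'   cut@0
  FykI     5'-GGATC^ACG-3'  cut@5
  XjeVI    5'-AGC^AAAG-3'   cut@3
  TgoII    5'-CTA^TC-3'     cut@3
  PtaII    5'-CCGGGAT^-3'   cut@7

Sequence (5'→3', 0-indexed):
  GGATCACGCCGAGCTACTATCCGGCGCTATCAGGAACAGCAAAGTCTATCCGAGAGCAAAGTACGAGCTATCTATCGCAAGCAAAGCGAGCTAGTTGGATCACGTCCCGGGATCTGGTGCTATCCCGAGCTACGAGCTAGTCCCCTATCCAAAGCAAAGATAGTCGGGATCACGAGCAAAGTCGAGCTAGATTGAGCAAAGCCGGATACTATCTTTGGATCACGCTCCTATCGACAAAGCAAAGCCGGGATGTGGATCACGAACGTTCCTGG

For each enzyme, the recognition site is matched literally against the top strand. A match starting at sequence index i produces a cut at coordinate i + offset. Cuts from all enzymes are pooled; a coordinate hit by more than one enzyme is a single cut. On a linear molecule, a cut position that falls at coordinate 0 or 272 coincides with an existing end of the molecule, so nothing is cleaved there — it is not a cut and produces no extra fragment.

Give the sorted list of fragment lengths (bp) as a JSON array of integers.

[3,4,4,4,5,5,6,6,7,7,7,8,8,8,9,9,9,10,10,10,10,11,11,12,14,14,15,15,15,16]

Site scan:
  RvuV (CGAGCTA, off=0): starts [9, 63, 86, 125, 132, 182] → cuts [9, 63, 86, 125, 132, 182]
  FykI (GGATCACG, off=5): starts [0, 96, 166, 216, 253] → cuts [5, 101, 171, 221, 258]
  XjeVI (AGCAAAG, off=3): starts [37, 54, 79, 152, 174, 194, 237] → cuts [40, 57, 82, 155, 177, 197, 240]
  TgoII (CTATC, off=3): starts [16, 26, 45, 67, 71, 119, 144, 208, 227] → cuts [19, 29, 48, 70, 74, 122, 147, 211, 230]
  PtaII (CCGGGAT, off=7): starts [106, 244] → cuts [113, 251]

All cut coordinates (distinct, sorted): [5, 9, 19, 29, 40, 48, 57, 63, 70, 74, 82, 86, 101, 113, 122, 125, 132, 147, 155, 171, 177, 182, 197, 211, 221, 230, 240, 251, 258]

Fragment lengths:
  [0,5): 5 bp
  [5,9): 4 bp
  [9,19): 10 bp
  [19,29): 10 bp
  [29,40): 11 bp
  [40,48): 8 bp
  [48,57): 9 bp
  [57,63): 6 bp
  [63,70): 7 bp
  [70,74): 4 bp
  [74,82): 8 bp
  [82,86): 4 bp
  [86,101): 15 bp
  [101,113): 12 bp
  [113,122): 9 bp
  [122,125): 3 bp
  [125,132): 7 bp
  [132,147): 15 bp
  [147,155): 8 bp
  [155,171): 16 bp
  [171,177): 6 bp
  [177,182): 5 bp
  [182,197): 15 bp
  [197,211): 14 bp
  [211,221): 10 bp
  [221,230): 9 bp
  [230,240): 10 bp
  [240,251): 11 bp
  [251,258): 7 bp
  [258,272): 14 bp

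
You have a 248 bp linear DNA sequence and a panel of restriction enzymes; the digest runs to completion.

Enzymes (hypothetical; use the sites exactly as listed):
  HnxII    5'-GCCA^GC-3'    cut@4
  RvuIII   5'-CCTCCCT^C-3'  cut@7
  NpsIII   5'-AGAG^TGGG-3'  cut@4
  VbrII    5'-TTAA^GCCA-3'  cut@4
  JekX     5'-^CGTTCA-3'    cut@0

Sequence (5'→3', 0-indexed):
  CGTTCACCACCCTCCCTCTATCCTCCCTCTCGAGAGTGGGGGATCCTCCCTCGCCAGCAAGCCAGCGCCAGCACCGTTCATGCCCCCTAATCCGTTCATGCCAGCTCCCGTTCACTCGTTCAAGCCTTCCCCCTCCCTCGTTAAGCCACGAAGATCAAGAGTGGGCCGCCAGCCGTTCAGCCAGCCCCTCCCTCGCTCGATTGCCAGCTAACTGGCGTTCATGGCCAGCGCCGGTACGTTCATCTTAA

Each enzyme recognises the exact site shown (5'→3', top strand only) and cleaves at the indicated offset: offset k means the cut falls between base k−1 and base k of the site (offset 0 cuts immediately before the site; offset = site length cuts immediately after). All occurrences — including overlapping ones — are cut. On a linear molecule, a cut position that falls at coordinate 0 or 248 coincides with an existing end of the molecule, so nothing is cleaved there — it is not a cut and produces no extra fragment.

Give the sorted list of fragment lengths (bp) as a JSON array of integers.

Site scan:
  HnxII GCCAGC/4: at [52, 60, 66, 99, 167, 179, 202, 223] ⇒ [56, 64, 70, 103, 171, 183, 206, 227]
  RvuIII CCTCCCTC/7: at [10, 21, 44, 131, 186] ⇒ [17, 28, 51, 138, 193]
  NpsIII AGAGTGGG/4: at [32, 157] ⇒ [36, 161]
  VbrII TTAAGCCA/4: at [140] ⇒ [144]
  JekX CGTTCA/0: at [0, 74, 92, 108, 116, 173, 215, 236] ⇒ [74, 92, 108, 116, 173, 215, 236] (position 0 is a terminus of the linear molecule — no cut)

All cut coordinates (distinct, sorted): [17, 28, 36, 51, 56, 64, 70, 74, 92, 103, 108, 116, 138, 144, 161, 171, 173, 183, 193, 206, 215, 227, 236]

Fragments:
  [0,17): 17 bp
  [17,28): 11 bp
  [28,36): 8 bp
  [36,51): 15 bp
  [51,56): 5 bp
  [56,64): 8 bp
  [64,70): 6 bp
  [70,74): 4 bp
  [74,92): 18 bp
  [92,103): 11 bp
  [103,108): 5 bp
  [108,116): 8 bp
  [116,138): 22 bp
  [138,144): 6 bp
  [144,161): 17 bp
  [161,171): 10 bp
  [171,173): 2 bp
  [173,183): 10 bp
  [183,193): 10 bp
  [193,206): 13 bp
  [206,215): 9 bp
  [215,227): 12 bp
  [227,236): 9 bp
  [236,248): 12 bp

[2,4,5,5,6,6,8,8,8,9,9,10,10,10,11,11,12,12,13,15,17,17,18,22]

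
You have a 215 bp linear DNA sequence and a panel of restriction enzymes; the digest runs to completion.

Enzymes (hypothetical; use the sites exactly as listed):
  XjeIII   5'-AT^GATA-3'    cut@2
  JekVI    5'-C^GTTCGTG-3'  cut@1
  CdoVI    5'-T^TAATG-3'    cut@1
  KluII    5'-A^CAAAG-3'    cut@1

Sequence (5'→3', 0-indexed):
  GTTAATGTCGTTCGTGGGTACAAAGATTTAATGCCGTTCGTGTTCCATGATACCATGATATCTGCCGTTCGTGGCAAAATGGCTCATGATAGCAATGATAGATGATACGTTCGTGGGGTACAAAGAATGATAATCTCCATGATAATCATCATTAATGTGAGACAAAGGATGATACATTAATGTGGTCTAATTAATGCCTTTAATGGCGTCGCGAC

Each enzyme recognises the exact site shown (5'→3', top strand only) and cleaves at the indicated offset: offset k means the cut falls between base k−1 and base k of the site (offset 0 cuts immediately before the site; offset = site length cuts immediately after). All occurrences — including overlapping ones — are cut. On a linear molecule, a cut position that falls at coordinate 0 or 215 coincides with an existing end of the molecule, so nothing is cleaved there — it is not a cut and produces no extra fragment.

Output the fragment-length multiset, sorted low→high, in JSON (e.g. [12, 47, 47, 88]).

Scan for sites:
  XjeIII (ATGATA, off=2): starts [46, 54, 85, 94, 101, 126, 138, 168] → cuts [48, 56, 87, 96, 103, 128, 140, 170]
  JekVI (CGTTCGTG, off=1): starts [8, 34, 65, 107] → cuts [9, 35, 66, 108]
  CdoVI (TTAATG, off=1): starts [1, 27, 151, 176, 190, 199] → cuts [2, 28, 152, 177, 191, 200]
  KluII (ACAAAG, off=1): starts [19, 119, 161] → cuts [20, 120, 162]

All cut coordinates (distinct, sorted): [2, 9, 20, 28, 35, 48, 56, 66, 87, 96, 103, 108, 120, 128, 140, 152, 162, 170, 177, 191, 200]

Fragment lengths:
  [0,2): 2 bp
  [2,9): 7 bp
  [9,20): 11 bp
  [20,28): 8 bp
  [28,35): 7 bp
  [35,48): 13 bp
  [48,56): 8 bp
  [56,66): 10 bp
  [66,87): 21 bp
  [87,96): 9 bp
  [96,103): 7 bp
  [103,108): 5 bp
  [108,120): 12 bp
  [120,128): 8 bp
  [128,140): 12 bp
  [140,152): 12 bp
  [152,162): 10 bp
  [162,170): 8 bp
  [170,177): 7 bp
  [177,191): 14 bp
  [191,200): 9 bp
  [200,215): 15 bp

[2,5,7,7,7,7,8,8,8,8,9,9,10,10,11,12,12,12,13,14,15,21]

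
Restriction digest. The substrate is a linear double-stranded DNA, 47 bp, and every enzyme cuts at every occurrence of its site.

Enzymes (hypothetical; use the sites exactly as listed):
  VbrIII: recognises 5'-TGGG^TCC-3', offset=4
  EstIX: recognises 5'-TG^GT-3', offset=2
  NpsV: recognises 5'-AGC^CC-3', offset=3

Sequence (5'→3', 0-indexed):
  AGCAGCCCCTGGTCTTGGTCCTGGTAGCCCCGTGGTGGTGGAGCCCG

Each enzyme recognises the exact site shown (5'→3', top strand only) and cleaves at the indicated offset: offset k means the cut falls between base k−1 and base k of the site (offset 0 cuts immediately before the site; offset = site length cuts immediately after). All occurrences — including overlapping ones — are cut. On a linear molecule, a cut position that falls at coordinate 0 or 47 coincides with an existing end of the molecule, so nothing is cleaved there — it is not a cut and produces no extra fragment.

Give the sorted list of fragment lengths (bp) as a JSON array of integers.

Scan for sites:
  VbrIII (TGGGTCC, off=4): no sites
  EstIX (TGGT, off=2): starts [9, 15, 21, 32, 35] → cuts [11, 17, 23, 34, 37]
  NpsV (AGCCC, off=3): starts [3, 25, 41] → cuts [6, 28, 44]

All cut coordinates (distinct, sorted): [6, 11, 17, 23, 28, 34, 37, 44]

Fragments:
  [0,6): 6 bp
  [6,11): 5 bp
  [11,17): 6 bp
  [17,23): 6 bp
  [23,28): 5 bp
  [28,34): 6 bp
  [34,37): 3 bp
  [37,44): 7 bp
  [44,47): 3 bp

[3,3,5,5,6,6,6,6,7]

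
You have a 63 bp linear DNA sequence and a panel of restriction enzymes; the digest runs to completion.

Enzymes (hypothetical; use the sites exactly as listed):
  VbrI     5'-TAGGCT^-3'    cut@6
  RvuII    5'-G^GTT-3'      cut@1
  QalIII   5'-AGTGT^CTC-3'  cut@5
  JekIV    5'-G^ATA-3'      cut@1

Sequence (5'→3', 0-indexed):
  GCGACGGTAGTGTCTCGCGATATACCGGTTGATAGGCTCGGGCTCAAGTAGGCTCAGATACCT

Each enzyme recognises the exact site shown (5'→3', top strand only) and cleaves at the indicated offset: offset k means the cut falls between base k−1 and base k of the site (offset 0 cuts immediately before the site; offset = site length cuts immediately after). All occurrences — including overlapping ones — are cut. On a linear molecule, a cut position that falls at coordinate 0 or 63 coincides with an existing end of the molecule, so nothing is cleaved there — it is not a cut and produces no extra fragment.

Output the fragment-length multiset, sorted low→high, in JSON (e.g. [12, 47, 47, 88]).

[3,4,6,6,7,8,13,16]

Site scan:
  VbrI TAGGCT/6: at [32, 48] ⇒ [38, 54]
  RvuII GGTT/1: at [26] ⇒ [27]
  QalIII AGTGTCTC/5: at [8] ⇒ [13]
  JekIV GATA/1: at [18, 30, 56] ⇒ [19, 31, 57]

All cut coordinates (distinct, sorted): [13, 19, 27, 31, 38, 54, 57]

Fragment lengths:
  [0,13): 13 bp
  [13,19): 6 bp
  [19,27): 8 bp
  [27,31): 4 bp
  [31,38): 7 bp
  [38,54): 16 bp
  [54,57): 3 bp
  [57,63): 6 bp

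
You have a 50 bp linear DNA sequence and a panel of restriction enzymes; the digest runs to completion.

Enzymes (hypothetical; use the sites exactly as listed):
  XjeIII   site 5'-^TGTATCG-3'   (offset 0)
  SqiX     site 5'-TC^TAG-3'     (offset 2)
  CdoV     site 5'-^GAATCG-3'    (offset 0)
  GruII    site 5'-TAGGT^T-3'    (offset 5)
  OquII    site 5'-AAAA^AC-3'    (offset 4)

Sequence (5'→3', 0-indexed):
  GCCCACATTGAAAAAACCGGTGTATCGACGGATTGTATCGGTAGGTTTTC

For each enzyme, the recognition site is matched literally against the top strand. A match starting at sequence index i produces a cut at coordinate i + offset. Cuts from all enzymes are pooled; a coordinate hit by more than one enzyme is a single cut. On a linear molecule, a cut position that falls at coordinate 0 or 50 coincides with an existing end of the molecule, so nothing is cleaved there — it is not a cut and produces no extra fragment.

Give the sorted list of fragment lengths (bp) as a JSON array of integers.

[4,5,13,13,15]

Per-enzyme occurrences:
  XjeIII TGTATCG/0: at [20, 33] ⇒ [20, 33]
  SqiX (TCTAG, off=2): no sites
  CdoV (GAATCG, off=0): no sites
  GruII TAGGTT/5: at [41] ⇒ [46]
  OquII AAAAAC/4: at [11] ⇒ [15]

Pooled cuts: [15, 20, 33, 46]

Fragment lengths:
  [0,15): 15 bp
  [15,20): 5 bp
  [20,33): 13 bp
  [33,46): 13 bp
  [46,50): 4 bp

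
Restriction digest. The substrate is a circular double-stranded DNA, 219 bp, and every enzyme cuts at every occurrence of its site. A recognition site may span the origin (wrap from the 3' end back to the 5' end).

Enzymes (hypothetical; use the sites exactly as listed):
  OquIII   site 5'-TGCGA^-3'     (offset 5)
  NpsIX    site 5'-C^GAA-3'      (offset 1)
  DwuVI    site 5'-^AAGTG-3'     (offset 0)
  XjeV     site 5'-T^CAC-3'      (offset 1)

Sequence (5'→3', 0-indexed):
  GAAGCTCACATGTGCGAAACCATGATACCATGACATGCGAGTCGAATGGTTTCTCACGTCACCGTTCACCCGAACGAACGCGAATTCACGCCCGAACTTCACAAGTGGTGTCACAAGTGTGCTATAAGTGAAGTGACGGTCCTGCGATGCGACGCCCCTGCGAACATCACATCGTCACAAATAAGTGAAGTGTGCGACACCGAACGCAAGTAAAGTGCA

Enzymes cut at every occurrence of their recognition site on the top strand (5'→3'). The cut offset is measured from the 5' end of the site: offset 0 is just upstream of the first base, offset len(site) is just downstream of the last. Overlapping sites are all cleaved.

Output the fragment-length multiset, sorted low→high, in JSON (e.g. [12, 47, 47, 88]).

Scan for sites:
  OquIII TGCGA/5: at [12, 35, 142, 147, 158, 192] ⇒ [17, 40, 147, 152, 163, 197]
  NpsIX CGAA/1: at [14, 42, 70, 74, 80, 92, 160, 200] ⇒ [15, 43, 71, 75, 81, 93, 161, 201]
  DwuVI AAGTG/0: at [102, 114, 125, 130, 182, 187, 212] ⇒ [102, 114, 125, 130, 182, 187, 212]
  XjeV TCAC/1: at [5, 53, 58, 65, 85, 98, 110, 166, 174] ⇒ [6, 54, 59, 66, 86, 99, 111, 167, 175]

All cut coordinates (distinct, sorted): [6, 15, 17, 40, 43, 54, 59, 66, 71, 75, 81, 86, 93, 99, 102, 111, 114, 125, 130, 147, 152, 161, 163, 167, 175, 182, 187, 197, 201, 212]

Fragments:
  6→15: 9 bp
  15→17: 2 bp
  17→40: 23 bp
  40→43: 3 bp
  43→54: 11 bp
  54→59: 5 bp
  59→66: 7 bp
  66→71: 5 bp
  71→75: 4 bp
  75→81: 6 bp
  81→86: 5 bp
  86→93: 7 bp
  93→99: 6 bp
  99→102: 3 bp
  102→111: 9 bp
  111→114: 3 bp
  114→125: 11 bp
  125→130: 5 bp
  130→147: 17 bp
  147→152: 5 bp
  152→161: 9 bp
  161→163: 2 bp
  163→167: 4 bp
  167→175: 8 bp
  175→182: 7 bp
  182→187: 5 bp
  187→197: 10 bp
  197→201: 4 bp
  201→212: 11 bp
  212→6 (wrap): 219-212+6 = 13 bp

[2,2,3,3,3,4,4,4,5,5,5,5,5,5,6,6,7,7,7,8,9,9,9,10,11,11,11,13,17,23]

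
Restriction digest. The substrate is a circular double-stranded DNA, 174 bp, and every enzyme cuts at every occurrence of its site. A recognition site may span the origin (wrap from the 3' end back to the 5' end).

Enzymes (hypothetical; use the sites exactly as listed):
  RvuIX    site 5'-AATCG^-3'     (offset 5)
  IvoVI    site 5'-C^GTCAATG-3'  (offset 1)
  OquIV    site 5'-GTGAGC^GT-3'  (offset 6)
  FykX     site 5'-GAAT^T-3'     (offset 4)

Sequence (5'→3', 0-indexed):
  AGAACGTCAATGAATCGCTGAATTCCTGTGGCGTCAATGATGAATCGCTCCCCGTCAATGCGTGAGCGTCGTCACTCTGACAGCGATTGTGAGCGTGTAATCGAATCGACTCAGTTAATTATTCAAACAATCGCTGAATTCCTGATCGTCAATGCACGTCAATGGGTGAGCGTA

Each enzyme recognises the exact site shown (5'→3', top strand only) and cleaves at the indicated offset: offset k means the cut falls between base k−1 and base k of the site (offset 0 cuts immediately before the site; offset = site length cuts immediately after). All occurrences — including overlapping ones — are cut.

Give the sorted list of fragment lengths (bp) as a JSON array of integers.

Per-enzyme occurrences:
  RvuIX AATCG/5: at [12, 42, 98, 103, 128] ⇒ [17, 47, 103, 108, 133]
  IvoVI CGTCAATG/1: at [4, 31, 52, 146, 156] ⇒ [5, 32, 53, 147, 157]
  OquIV GTGAGCGT/6: at [61, 88, 165] ⇒ [67, 94, 171]
  FykX GAATT/4: at [19, 135] ⇒ [23, 139]

All cut coordinates (distinct, sorted): [5, 17, 23, 32, 47, 53, 67, 94, 103, 108, 133, 139, 147, 157, 171]

Fragment lengths:
  5→17: 12 bp
  17→23: 6 bp
  23→32: 9 bp
  32→47: 15 bp
  47→53: 6 bp
  53→67: 14 bp
  67→94: 27 bp
  94→103: 9 bp
  103→108: 5 bp
  108→133: 25 bp
  133→139: 6 bp
  139→147: 8 bp
  147→157: 10 bp
  157→171: 14 bp
  171→5 (wrap): 174-171+5 = 8 bp

[5,6,6,6,8,8,9,9,10,12,14,14,15,25,27]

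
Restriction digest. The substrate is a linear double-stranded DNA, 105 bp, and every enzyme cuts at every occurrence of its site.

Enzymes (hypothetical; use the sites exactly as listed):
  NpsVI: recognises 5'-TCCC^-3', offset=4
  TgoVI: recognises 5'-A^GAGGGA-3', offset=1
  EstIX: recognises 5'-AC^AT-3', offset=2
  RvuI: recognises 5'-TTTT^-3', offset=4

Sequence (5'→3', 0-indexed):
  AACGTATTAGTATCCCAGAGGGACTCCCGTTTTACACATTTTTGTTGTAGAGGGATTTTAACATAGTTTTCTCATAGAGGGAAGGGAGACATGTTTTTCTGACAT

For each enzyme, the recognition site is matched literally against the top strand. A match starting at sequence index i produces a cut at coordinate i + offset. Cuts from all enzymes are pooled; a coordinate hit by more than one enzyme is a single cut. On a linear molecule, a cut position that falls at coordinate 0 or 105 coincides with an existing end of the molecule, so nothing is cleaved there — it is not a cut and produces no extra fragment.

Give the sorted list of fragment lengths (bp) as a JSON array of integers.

[1,1,1,2,3,4,5,5,5,6,6,7,8,10,11,14,16]

Site scan:
  NpsVI TCCC/4: at [12, 24] ⇒ [16, 28]
  TgoVI AGAGGGA/1: at [16, 48, 75] ⇒ [17, 49, 76]
  EstIX ACAT/2: at [35, 60, 88, 101] ⇒ [37, 62, 90, 103]
  RvuI TTTT/4: at [29, 38, 39, 55, 66, 93, 94] ⇒ [33, 42, 43, 59, 70, 97, 98]

All cut coordinates (distinct, sorted): [16, 17, 28, 33, 37, 42, 43, 49, 59, 62, 70, 76, 90, 97, 98, 103]

Fragments:
  [0,16): 16 bp
  [16,17): 1 bp
  [17,28): 11 bp
  [28,33): 5 bp
  [33,37): 4 bp
  [37,42): 5 bp
  [42,43): 1 bp
  [43,49): 6 bp
  [49,59): 10 bp
  [59,62): 3 bp
  [62,70): 8 bp
  [70,76): 6 bp
  [76,90): 14 bp
  [90,97): 7 bp
  [97,98): 1 bp
  [98,103): 5 bp
  [103,105): 2 bp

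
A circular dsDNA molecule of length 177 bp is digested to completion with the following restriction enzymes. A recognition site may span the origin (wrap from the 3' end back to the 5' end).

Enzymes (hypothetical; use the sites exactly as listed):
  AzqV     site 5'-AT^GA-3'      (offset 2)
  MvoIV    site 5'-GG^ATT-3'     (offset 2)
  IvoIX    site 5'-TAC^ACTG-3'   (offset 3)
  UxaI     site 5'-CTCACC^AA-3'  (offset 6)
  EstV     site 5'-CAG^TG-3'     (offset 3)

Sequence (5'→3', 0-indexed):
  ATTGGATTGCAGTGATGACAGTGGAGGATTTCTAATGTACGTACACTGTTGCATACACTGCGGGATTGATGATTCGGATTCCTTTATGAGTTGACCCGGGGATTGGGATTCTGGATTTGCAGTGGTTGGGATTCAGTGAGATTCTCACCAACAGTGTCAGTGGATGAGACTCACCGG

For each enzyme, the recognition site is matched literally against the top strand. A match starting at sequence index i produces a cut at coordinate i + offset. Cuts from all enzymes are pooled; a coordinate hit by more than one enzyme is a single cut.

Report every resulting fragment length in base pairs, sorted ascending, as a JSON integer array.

Per-enzyme occurrences:
  AzqV (ATGA, off=2): starts [14, 68, 85, 163] → cuts [16, 70, 87, 165]
  MvoIV (GGATT, off=2): starts [3, 25, 62, 75, 99, 105, 112, 128, 175] → cuts [0, 5, 27, 64, 77, 101, 107, 114, 130]
  IvoIX (TACACTG, off=3): starts [41, 53] → cuts [44, 56]
  UxaI (CTCACCAA, off=6): starts [143] → cuts [149]
  EstV (CAGTG, off=3): starts [9, 18, 119, 133, 151, 157] → cuts [12, 21, 122, 136, 154, 160]

All cut coordinates (distinct, sorted): [0, 5, 12, 16, 21, 27, 44, 56, 64, 70, 77, 87, 101, 107, 114, 122, 130, 136, 149, 154, 160, 165]

Fragments:
  0→5: 5 bp
  5→12: 7 bp
  12→16: 4 bp
  16→21: 5 bp
  21→27: 6 bp
  27→44: 17 bp
  44→56: 12 bp
  56→64: 8 bp
  64→70: 6 bp
  70→77: 7 bp
  77→87: 10 bp
  87→101: 14 bp
  101→107: 6 bp
  107→114: 7 bp
  114→122: 8 bp
  122→130: 8 bp
  130→136: 6 bp
  136→149: 13 bp
  149→154: 5 bp
  154→160: 6 bp
  160→165: 5 bp
  165→0 (wrap): 177-165+0 = 12 bp

[4,5,5,5,5,6,6,6,6,6,7,7,7,8,8,8,10,12,12,13,14,17]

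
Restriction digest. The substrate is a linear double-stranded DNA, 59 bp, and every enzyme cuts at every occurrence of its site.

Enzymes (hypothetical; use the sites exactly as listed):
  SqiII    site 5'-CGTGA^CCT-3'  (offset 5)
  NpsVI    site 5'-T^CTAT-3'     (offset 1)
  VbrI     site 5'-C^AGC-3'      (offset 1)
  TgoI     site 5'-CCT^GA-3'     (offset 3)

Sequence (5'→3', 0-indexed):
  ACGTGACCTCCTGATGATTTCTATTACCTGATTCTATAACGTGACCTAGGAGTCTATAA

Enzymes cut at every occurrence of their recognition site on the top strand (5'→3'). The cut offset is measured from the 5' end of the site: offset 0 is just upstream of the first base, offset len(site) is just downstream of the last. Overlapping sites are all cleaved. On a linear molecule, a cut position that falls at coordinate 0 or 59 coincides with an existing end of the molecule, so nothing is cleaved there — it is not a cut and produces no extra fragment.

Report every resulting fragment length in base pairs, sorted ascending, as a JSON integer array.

[4,6,6,6,8,9,9,11]

Site scan:
  SqiII CGTGACCT/5: at [1, 39] ⇒ [6, 44]
  NpsVI TCTAT/1: at [19, 32, 52] ⇒ [20, 33, 53]
  VbrI (CAGC, off=1): no sites
  TgoI CCTGA/3: at [9, 26] ⇒ [12, 29]

All cut coordinates (distinct, sorted): [6, 12, 20, 29, 33, 44, 53]

Fragments:
  [0,6): 6 bp
  [6,12): 6 bp
  [12,20): 8 bp
  [20,29): 9 bp
  [29,33): 4 bp
  [33,44): 11 bp
  [44,53): 9 bp
  [53,59): 6 bp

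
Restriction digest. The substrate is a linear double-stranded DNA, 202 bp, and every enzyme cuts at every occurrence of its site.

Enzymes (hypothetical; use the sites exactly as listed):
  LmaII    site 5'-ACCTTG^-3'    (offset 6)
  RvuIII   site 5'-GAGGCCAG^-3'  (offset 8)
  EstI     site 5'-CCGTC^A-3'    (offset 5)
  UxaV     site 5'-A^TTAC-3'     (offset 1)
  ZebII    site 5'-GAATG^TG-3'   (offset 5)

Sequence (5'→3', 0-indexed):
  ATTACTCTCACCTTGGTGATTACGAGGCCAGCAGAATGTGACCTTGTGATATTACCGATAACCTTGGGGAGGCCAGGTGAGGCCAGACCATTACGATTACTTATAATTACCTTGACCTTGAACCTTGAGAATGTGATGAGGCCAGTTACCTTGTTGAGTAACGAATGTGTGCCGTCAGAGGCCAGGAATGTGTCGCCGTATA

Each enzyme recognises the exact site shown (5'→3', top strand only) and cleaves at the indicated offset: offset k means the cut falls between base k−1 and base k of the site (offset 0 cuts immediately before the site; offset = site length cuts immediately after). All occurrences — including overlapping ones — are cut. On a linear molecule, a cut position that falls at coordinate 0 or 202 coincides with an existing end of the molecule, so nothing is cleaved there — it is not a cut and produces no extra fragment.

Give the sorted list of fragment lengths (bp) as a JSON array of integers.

[1,4,4,5,5,6,6,6,7,7,8,8,8,9,9,10,10,10,12,12,12,14,14,15]

Site scan:
  LmaII ACCTTG/6: at [9, 40, 60, 108, 114, 121, 147] ⇒ [15, 46, 66, 114, 120, 127, 153]
  RvuIII GAGGCCAG/8: at [23, 68, 78, 137, 177] ⇒ [31, 76, 86, 145, 185]
  EstI CCGTCA/5: at [171] ⇒ [176]
  UxaV ATTAC/1: at [0, 18, 50, 89, 95, 105] ⇒ [1, 19, 51, 90, 96, 106]
  ZebII GAATGTG/5: at [33, 128, 162, 185] ⇒ [38, 133, 167, 190]

Pooled cuts: [1, 15, 19, 31, 38, 46, 51, 66, 76, 86, 90, 96, 106, 114, 120, 127, 133, 145, 153, 167, 176, 185, 190]

Fragments:
  [0,1): 1 bp
  [1,15): 14 bp
  [15,19): 4 bp
  [19,31): 12 bp
  [31,38): 7 bp
  [38,46): 8 bp
  [46,51): 5 bp
  [51,66): 15 bp
  [66,76): 10 bp
  [76,86): 10 bp
  [86,90): 4 bp
  [90,96): 6 bp
  [96,106): 10 bp
  [106,114): 8 bp
  [114,120): 6 bp
  [120,127): 7 bp
  [127,133): 6 bp
  [133,145): 12 bp
  [145,153): 8 bp
  [153,167): 14 bp
  [167,176): 9 bp
  [176,185): 9 bp
  [185,190): 5 bp
  [190,202): 12 bp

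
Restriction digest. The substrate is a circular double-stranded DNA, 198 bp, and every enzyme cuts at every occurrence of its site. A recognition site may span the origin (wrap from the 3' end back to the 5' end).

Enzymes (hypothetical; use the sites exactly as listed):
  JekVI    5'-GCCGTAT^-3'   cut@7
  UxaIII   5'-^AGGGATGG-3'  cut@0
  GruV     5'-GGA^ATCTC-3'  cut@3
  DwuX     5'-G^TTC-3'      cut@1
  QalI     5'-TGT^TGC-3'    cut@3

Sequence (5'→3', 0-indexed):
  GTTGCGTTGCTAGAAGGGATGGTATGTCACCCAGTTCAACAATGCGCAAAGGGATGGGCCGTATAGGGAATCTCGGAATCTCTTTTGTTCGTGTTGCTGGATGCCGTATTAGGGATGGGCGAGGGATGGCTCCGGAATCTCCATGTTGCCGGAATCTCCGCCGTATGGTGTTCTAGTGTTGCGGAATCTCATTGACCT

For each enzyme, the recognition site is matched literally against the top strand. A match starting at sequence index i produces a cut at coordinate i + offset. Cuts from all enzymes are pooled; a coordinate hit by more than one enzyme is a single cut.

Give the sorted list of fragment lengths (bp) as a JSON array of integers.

[1,4,5,6,7,7,8,9,10,10,11,12,13,15,15,15,15,15,20]

Per-enzyme occurrences:
  JekVI GCCGTAT/7: at [57, 102, 159] ⇒ [64, 109, 166]
  UxaIII AGGGATGG/0: at [14, 49, 110, 121] ⇒ [14, 49, 110, 121]
  GruV GGAATCTC/3: at [66, 74, 133, 150, 182] ⇒ [69, 77, 136, 153, 185]
  DwuX GTTC/1: at [33, 86, 169] ⇒ [34, 87, 170]
  QalI TGTTGC/3: at [91, 143, 176, 197] ⇒ [2, 94, 146, 179]

Pooled cuts: [2, 14, 34, 49, 64, 69, 77, 87, 94, 109, 110, 121, 136, 146, 153, 166, 170, 179, 185]

Fragment lengths:
  2→14: 12 bp
  14→34: 20 bp
  34→49: 15 bp
  49→64: 15 bp
  64→69: 5 bp
  69→77: 8 bp
  77→87: 10 bp
  87→94: 7 bp
  94→109: 15 bp
  109→110: 1 bp
  110→121: 11 bp
  121→136: 15 bp
  136→146: 10 bp
  146→153: 7 bp
  153→166: 13 bp
  166→170: 4 bp
  170→179: 9 bp
  179→185: 6 bp
  185→2 (wrap): 198-185+2 = 15 bp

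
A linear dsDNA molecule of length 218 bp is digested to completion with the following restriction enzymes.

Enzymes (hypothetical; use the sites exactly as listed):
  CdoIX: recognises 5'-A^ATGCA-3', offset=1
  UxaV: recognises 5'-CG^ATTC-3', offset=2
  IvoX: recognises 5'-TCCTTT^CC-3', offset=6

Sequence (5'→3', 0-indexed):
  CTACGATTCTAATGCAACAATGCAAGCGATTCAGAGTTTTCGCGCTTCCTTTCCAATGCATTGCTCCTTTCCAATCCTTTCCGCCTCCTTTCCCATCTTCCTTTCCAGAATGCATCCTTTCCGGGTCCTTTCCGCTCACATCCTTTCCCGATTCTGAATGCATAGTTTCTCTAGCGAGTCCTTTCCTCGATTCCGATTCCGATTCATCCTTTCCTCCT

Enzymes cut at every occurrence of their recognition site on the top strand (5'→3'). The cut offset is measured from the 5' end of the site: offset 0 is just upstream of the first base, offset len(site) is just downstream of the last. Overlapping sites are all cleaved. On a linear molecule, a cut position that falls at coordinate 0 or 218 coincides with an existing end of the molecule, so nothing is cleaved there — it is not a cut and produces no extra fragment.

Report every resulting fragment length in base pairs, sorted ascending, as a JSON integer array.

Site scan:
  CdoIX (AATGCA, off=1): starts [10, 18, 54, 108, 156] → cuts [11, 19, 55, 109, 157]
  UxaV (CGATTC, off=2): starts [3, 26, 148, 187, 193, 199] → cuts [5, 28, 150, 189, 195, 201]
  IvoX (TCCTTTCC, off=6): starts [46, 64, 74, 85, 98, 114, 125, 140, 178, 206] → cuts [52, 70, 80, 91, 104, 120, 131, 146, 184, 212]

Pooled cuts: [5, 11, 19, 28, 52, 55, 70, 80, 91, 104, 109, 120, 131, 146, 150, 157, 184, 189, 195, 201, 212]

Fragments:
  [0,5): 5 bp
  [5,11): 6 bp
  [11,19): 8 bp
  [19,28): 9 bp
  [28,52): 24 bp
  [52,55): 3 bp
  [55,70): 15 bp
  [70,80): 10 bp
  [80,91): 11 bp
  [91,104): 13 bp
  [104,109): 5 bp
  [109,120): 11 bp
  [120,131): 11 bp
  [131,146): 15 bp
  [146,150): 4 bp
  [150,157): 7 bp
  [157,184): 27 bp
  [184,189): 5 bp
  [189,195): 6 bp
  [195,201): 6 bp
  [201,212): 11 bp
  [212,218): 6 bp

[3,4,5,5,5,6,6,6,6,7,8,9,10,11,11,11,11,13,15,15,24,27]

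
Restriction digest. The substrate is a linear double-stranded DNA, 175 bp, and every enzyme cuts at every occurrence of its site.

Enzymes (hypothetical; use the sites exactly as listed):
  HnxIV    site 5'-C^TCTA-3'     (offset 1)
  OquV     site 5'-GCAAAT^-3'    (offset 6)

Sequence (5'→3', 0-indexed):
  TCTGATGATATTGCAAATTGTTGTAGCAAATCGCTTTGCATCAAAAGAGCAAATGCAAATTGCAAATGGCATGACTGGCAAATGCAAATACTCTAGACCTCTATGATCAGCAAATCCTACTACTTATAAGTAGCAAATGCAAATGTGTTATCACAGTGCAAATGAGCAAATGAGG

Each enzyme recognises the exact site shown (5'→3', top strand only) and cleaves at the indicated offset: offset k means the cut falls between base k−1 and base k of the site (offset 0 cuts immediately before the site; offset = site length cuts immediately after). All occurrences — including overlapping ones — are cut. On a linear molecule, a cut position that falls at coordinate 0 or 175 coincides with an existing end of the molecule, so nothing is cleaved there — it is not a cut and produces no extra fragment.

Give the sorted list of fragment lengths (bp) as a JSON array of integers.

[2,4,6,6,6,7,8,8,13,16,16,18,19,23,23]

Per-enzyme occurrences:
  HnxIV (CTCTA, off=1): starts [90, 98] → cuts [91, 99]
  OquV (GCAAAT, off=6): starts [12, 25, 48, 54, 61, 77, 83, 109, 132, 138, 157, 165] → cuts [18, 31, 54, 60, 67, 83, 89, 115, 138, 144, 163, 171]

Pooled cuts: [18, 31, 54, 60, 67, 83, 89, 91, 99, 115, 138, 144, 163, 171]

Fragments:
  [0,18): 18 bp
  [18,31): 13 bp
  [31,54): 23 bp
  [54,60): 6 bp
  [60,67): 7 bp
  [67,83): 16 bp
  [83,89): 6 bp
  [89,91): 2 bp
  [91,99): 8 bp
  [99,115): 16 bp
  [115,138): 23 bp
  [138,144): 6 bp
  [144,163): 19 bp
  [163,171): 8 bp
  [171,175): 4 bp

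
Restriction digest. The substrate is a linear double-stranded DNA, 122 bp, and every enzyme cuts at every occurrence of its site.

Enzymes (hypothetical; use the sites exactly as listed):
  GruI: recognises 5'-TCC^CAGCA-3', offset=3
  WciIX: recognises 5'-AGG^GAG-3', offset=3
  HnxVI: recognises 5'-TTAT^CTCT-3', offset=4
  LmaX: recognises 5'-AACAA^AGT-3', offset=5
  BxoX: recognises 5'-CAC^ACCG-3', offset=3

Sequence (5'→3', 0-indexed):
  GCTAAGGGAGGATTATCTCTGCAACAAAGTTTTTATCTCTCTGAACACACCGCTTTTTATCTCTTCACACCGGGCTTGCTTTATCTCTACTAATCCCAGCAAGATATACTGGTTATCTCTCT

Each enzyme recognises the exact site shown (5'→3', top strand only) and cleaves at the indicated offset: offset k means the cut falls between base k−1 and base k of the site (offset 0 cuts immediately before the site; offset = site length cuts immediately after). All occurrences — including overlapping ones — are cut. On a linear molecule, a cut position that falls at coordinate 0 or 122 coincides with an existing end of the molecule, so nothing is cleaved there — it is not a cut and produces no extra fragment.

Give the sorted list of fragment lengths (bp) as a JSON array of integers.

Scan for sites:
  GruI TCCCAGCA/3: at [93] ⇒ [96]
  WciIX AGGGAG/3: at [4] ⇒ [7]
  HnxVI TTATCTCT/4: at [12, 32, 56, 80, 112] ⇒ [16, 36, 60, 84, 116]
  LmaX AACAAAGT/5: at [22] ⇒ [27]
  BxoX CACACCG/3: at [45, 65] ⇒ [48, 68]

Pooled cuts: [7, 16, 27, 36, 48, 60, 68, 84, 96, 116]

Fragment lengths:
  [0,7): 7 bp
  [7,16): 9 bp
  [16,27): 11 bp
  [27,36): 9 bp
  [36,48): 12 bp
  [48,60): 12 bp
  [60,68): 8 bp
  [68,84): 16 bp
  [84,96): 12 bp
  [96,116): 20 bp
  [116,122): 6 bp

[6,7,8,9,9,11,12,12,12,16,20]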